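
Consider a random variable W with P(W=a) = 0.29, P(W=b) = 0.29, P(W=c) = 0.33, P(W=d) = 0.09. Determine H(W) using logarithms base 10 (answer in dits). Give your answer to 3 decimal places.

0.565 dits

H(W) = −Σ p·log₁₀ p.
  −(0.29)·log₁₀(0.29) = 0.1559
  −(0.29)·log₁₀(0.29) = 0.1559
  −(0.33)·log₁₀(0.33) = 0.1589
  −(0.09)·log₁₀(0.09) = 0.0941
Sum: 0.1559 + 0.1559 + 0.1589 + 0.0941 = 0.565 dits.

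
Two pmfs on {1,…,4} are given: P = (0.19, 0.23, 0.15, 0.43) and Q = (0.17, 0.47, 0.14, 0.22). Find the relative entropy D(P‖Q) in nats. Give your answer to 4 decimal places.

0.1553 nats

D(P‖Q) = Σ p·ln(p/q).
  0.19·ln(0.19/0.17) = 0.02113
  0.23·ln(0.23/0.47) = -0.16437
  0.15·ln(0.15/0.14) = 0.01035
  0.43·ln(0.43/0.22) = 0.28817
D(P‖Q) = 0.1553 nats.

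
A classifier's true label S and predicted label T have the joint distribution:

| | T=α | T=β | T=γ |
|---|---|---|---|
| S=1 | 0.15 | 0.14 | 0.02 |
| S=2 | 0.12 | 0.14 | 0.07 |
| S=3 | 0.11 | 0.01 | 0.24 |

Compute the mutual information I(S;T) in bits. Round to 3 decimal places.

Marginals: p(S) = (0.3100, 0.3300, 0.3600), p(T) = (0.3800, 0.2900, 0.3300).
I(S;T) = Σ p(x,y)·log₂[p(x,y)/(p(x)p(y))].
  (1,α): 0.15·log₂(1.2733) = 0.0523
  (1,β): 0.14·log₂(1.5573) = 0.0895
  (1,γ): 0.02·log₂(0.1955) = -0.0471
  (2,α): 0.12·log₂(0.9569) = -0.0076
  (2,β): 0.14·log₂(1.4629) = 0.0768
  (2,γ): 0.07·log₂(0.6428) = -0.0446
  (3,α): 0.11·log₂(0.8041) = -0.0346
  (3,β): 0.01·log₂(0.0958) = -0.0338
  (3,γ): 0.24·log₂(2.0202) = 0.2435
Sum = 0.294 bits.

0.294 bits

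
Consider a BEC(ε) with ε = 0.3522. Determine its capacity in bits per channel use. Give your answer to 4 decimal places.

0.6478 bits

Binary erasure channel: capacity C = 1 − ε.
C = 1 − 0.3522 = 0.6478 bits per channel use.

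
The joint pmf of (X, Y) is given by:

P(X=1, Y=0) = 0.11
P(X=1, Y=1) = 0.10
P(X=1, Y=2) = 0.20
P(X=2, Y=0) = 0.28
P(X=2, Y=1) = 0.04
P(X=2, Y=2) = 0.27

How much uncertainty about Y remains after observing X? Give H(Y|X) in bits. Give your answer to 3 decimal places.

1.380 bits

Chain rule: H(Y|X) = H(X,Y) − H(X).
Marginals: p(X) = (0.4100, 0.5900), p(Y) = (0.3900, 0.1400, 0.4700).
H(X,Y) = 2.3569 bits; H(X) = 0.9765 bits.
H(Y|X) = 2.3569 − 0.9765 = 1.380 bits.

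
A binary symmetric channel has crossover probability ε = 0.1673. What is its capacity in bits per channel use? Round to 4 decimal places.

Binary symmetric channel: C = 1 − h₂(ε) where h₂ is the binary entropy function.
h₂(0.1673) = −0.1673·log₂0.1673 − 0.8327·log₂0.8327 = 0.6515.
C = 1 − 0.6515 = 0.3485 bits per channel use.

0.3485 bits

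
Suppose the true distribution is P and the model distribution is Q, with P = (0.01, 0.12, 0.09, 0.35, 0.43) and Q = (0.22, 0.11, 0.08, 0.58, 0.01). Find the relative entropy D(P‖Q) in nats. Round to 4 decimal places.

D(P‖Q) = Σ p·ln(p/q).
  0.01·ln(0.01/0.22) = -0.03091
  0.12·ln(0.12/0.11) = 0.01044
  0.09·ln(0.09/0.08) = 0.01060
  0.35·ln(0.35/0.58) = -0.17678
  0.43·ln(0.43/0.01) = 1.61732
D(P‖Q) = 1.4307 nats.

1.4307 nats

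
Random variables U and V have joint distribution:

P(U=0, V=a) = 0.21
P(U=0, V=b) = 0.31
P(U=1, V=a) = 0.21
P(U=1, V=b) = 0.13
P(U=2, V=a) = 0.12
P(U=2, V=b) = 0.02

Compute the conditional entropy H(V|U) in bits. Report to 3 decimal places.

Chain rule: H(V|U) = H(U,V) − H(U).
Marginals: p(U) = (0.5200, 0.3400, 0.1400), p(V) = (0.5400, 0.4600).
H(U,V) = 2.3320 bits; H(U) = 1.4169 bits.
H(V|U) = 2.3320 − 1.4169 = 0.915 bits.

0.915 bits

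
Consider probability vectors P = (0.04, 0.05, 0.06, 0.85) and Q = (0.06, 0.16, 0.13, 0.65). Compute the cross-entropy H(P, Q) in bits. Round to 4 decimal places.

H(P,Q) = −Σ p·log₂ q.
  −0.04·log₂(0.06) = 0.16236
  −0.05·log₂(0.16) = 0.13219
  −0.06·log₂(0.13) = 0.17660
  −0.85·log₂(0.65) = 0.52827
H(P,Q) = 0.9994 bits.

0.9994 bits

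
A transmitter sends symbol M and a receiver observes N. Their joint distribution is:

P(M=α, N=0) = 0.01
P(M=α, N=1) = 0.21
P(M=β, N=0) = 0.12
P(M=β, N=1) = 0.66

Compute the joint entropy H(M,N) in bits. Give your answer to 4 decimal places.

1.3020 bits

H(M,N) = −Σ p(x,y)·log₂ p(x,y) over all 4 cells.
  cell (α,0): −0.01·log₂0.01 = 0.06644
  cell (α,1): −0.21·log₂0.21 = 0.47282
  cell (β,0): −0.12·log₂0.12 = 0.36707
  cell (β,1): −0.66·log₂0.66 = 0.39564
Sum = 1.3020 bits.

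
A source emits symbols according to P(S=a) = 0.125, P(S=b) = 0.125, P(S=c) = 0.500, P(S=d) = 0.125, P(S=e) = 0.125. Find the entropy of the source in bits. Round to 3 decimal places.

H(S) = −Σ p·log₂ p.
  −(0.125)·log₂(0.125) = 0.3750
  −(0.125)·log₂(0.125) = 0.3750
  −(0.500)·log₂(0.500) = 0.5000
  −(0.125)·log₂(0.125) = 0.3750
  −(0.125)·log₂(0.125) = 0.3750
Sum: 0.3750 + 0.3750 + 0.5000 + 0.3750 + 0.3750 = 2.000 bits.

2.000 bits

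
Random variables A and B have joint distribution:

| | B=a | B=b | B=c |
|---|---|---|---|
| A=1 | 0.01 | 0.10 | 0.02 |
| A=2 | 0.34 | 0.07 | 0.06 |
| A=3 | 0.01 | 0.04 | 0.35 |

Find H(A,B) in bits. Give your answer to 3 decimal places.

H(A,B) = −Σ p(x,y)·log₂ p(x,y) over all 9 cells.
  cell (1,a): −0.01·log₂0.01 = 0.0664
  cell (1,b): −0.10·log₂0.10 = 0.3322
  cell (1,c): −0.02·log₂0.02 = 0.1129
  cell (2,a): −0.34·log₂0.34 = 0.5292
  cell (2,b): −0.07·log₂0.07 = 0.2686
  cell (2,c): −0.06·log₂0.06 = 0.2435
  cell (3,a): −0.01·log₂0.01 = 0.0664
  cell (3,b): −0.04·log₂0.04 = 0.1858
  cell (3,c): −0.35·log₂0.35 = 0.5301
Sum = 2.335 bits.

2.335 bits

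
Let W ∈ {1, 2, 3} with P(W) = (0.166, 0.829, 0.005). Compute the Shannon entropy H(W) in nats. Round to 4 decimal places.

H(W) = −Σ p·ln p.
  −(0.166)·ln(0.166) = 0.29810
  −(0.829)·ln(0.829) = 0.15547
  −(0.005)·ln(0.005) = 0.02649
Sum: 0.29810 + 0.15547 + 0.02649 = 0.4801 nats.

0.4801 nats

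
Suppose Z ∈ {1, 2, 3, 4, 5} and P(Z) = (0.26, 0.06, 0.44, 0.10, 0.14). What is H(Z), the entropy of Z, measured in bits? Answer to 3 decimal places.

H(Z) = −Σ p·log₂ p.
  −(0.26)·log₂(0.26) = 0.5053
  −(0.06)·log₂(0.06) = 0.2435
  −(0.44)·log₂(0.44) = 0.5211
  −(0.10)·log₂(0.10) = 0.3322
  −(0.14)·log₂(0.14) = 0.3971
Sum: 0.5053 + 0.2435 + 0.5211 + 0.3322 + 0.3971 = 1.999 bits.

1.999 bits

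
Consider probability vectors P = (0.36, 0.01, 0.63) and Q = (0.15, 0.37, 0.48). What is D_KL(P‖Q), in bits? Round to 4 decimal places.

0.6498 bits

D(P‖Q) = Σ p·log₂(p/q).
  0.36·log₂(0.36/0.15) = 0.45469
  0.01·log₂(0.01/0.37) = -0.05209
  0.63·log₂(0.63/0.48) = 0.24716
D(P‖Q) = 0.6498 bits.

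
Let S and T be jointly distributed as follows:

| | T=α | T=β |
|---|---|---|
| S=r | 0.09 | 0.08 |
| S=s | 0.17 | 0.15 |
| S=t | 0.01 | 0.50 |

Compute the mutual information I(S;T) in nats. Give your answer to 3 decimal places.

Marginals: p(S) = (0.1700, 0.3200, 0.5100), p(T) = (0.2700, 0.7300).
I(S;T) = H(S) + H(T) − H(S,T).
H(S) = 1.0093, H(T) = 0.5833, H(S,T) = 1.3972.
I(S;T) = 1.0093 + 0.5833 − 1.3972 = 0.195 nats.

0.195 nats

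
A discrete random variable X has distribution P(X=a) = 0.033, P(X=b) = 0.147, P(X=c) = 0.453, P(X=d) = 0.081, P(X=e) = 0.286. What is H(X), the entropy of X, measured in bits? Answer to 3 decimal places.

H(X) = −Σ p·log₂ p.
  −(0.033)·log₂(0.033) = 0.1624
  −(0.147)·log₂(0.147) = 0.4066
  −(0.453)·log₂(0.453) = 0.5175
  −(0.081)·log₂(0.081) = 0.2937
  −(0.286)·log₂(0.286) = 0.5165
Sum: 0.1624 + 0.4066 + 0.5175 + 0.2937 + 0.5165 = 1.897 bits.

1.897 bits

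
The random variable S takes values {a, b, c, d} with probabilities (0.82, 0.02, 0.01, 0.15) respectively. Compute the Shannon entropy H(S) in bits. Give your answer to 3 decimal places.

H(S) = −Σ p·log₂ p.
  −(0.82)·log₂(0.82) = 0.2348
  −(0.02)·log₂(0.02) = 0.1129
  −(0.01)·log₂(0.01) = 0.0664
  −(0.15)·log₂(0.15) = 0.4105
Sum: 0.2348 + 0.1129 + 0.0664 + 0.4105 = 0.825 bits.

0.825 bits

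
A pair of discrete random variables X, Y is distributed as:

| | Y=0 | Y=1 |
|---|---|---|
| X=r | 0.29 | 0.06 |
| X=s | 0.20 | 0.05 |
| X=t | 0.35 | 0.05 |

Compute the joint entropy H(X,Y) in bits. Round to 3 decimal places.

H(X,Y) = −Σ p(x,y)·log₂ p(x,y) over all 6 cells.
  cell (r,0): −0.29·log₂0.29 = 0.5179
  cell (r,1): −0.06·log₂0.06 = 0.2435
  cell (s,0): −0.20·log₂0.20 = 0.4644
  cell (s,1): −0.05·log₂0.05 = 0.2161
  cell (t,0): −0.35·log₂0.35 = 0.5301
  cell (t,1): −0.05·log₂0.05 = 0.2161
Sum = 2.188 bits.

2.188 bits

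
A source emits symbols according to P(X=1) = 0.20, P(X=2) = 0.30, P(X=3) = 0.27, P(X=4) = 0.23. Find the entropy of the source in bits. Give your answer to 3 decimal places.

1.983 bits

H(X) = −Σ p·log₂ p.
  −(0.20)·log₂(0.20) = 0.4644
  −(0.30)·log₂(0.30) = 0.5211
  −(0.27)·log₂(0.27) = 0.5100
  −(0.23)·log₂(0.23) = 0.4877
Sum: 0.4644 + 0.5211 + 0.5100 + 0.4877 = 1.983 bits.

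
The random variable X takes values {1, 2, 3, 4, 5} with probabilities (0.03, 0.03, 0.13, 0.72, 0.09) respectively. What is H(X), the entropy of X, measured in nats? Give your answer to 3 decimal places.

H(X) = −Σ p·ln p.
  −(0.03)·ln(0.03) = 0.1052
  −(0.03)·ln(0.03) = 0.1052
  −(0.13)·ln(0.13) = 0.2652
  −(0.72)·ln(0.72) = 0.2365
  −(0.09)·ln(0.09) = 0.2167
Sum: 0.1052 + 0.1052 + 0.2652 + 0.2365 + 0.2167 = 0.929 nats.

0.929 nats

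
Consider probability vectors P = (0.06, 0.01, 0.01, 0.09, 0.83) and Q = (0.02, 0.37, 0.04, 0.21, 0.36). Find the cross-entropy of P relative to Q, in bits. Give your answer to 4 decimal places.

H(P,Q) = −Σ p·log₂ q.
  −0.06·log₂(0.02) = 0.33863
  −0.01·log₂(0.37) = 0.01434
  −0.01·log₂(0.04) = 0.04644
  −0.09·log₂(0.21) = 0.20264
  −0.83·log₂(0.36) = 1.22336
H(P,Q) = 1.8254 bits.

1.8254 bits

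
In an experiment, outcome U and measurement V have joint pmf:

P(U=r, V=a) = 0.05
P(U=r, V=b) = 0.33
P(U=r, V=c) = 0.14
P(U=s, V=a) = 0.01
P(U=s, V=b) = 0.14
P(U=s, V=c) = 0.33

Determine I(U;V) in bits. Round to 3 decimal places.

Marginals: p(U) = (0.5200, 0.4800), p(V) = (0.0600, 0.4700, 0.4700).
I(U;V) = H(U) + H(V) − H(U,V).
H(U) = 0.9988, H(V) = 1.2674, H(U,V) = 2.1324.
I(U;V) = 0.9988 + 1.2674 − 2.1324 = 0.134 bits.

0.134 bits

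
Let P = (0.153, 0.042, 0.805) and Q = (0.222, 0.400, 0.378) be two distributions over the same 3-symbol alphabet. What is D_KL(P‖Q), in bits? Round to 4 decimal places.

D(P‖Q) = Σ p·log₂(p/q).
  0.153·log₂(0.153/0.222) = -0.08217
  0.042·log₂(0.042/0.400) = -0.13656
  0.805·log₂(0.805/0.378) = 0.87794
D(P‖Q) = 0.6592 bits.

0.6592 bits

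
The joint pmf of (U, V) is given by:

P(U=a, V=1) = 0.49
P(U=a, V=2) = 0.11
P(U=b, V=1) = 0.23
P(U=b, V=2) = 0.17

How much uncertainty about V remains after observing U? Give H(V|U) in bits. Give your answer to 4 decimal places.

Marginals: p(U) = (0.6000, 0.4000), p(V) = (0.7200, 0.2800).
H(V|U) = Σ p(U) · H(V|U=·).
  U=a: p=0.6000, H(V|U=a) = 0.6873
  U=b: p=0.4000, H(V|U=b) = 0.9837
Weighted sum = 0.8059 bits.

0.8059 bits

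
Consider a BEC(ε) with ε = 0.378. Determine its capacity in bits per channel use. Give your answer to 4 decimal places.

Binary erasure channel: capacity C = 1 − ε.
C = 1 − 0.378 = 0.6220 bits per channel use.

0.6220 bits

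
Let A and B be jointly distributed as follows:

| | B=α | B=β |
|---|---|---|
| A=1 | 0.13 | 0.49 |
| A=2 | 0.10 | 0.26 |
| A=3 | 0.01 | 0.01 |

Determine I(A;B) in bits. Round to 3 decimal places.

0.009 bits

Marginals: p(A) = (0.6200, 0.3600, 0.0200), p(B) = (0.2400, 0.7600).
I(A;B) = Σ p(x,y)·log₂[p(x,y)/(p(x)p(y))].
  (1,α): 0.13·log₂(0.8737) = -0.0253
  (1,β): 0.49·log₂(1.0399) = 0.0277
  (2,α): 0.10·log₂(1.1574) = 0.0211
  (2,β): 0.26·log₂(0.9503) = -0.0191
  (3,α): 0.01·log₂(2.0833) = 0.0106
  (3,β): 0.01·log₂(0.6579) = -0.0060
Sum = 0.009 bits.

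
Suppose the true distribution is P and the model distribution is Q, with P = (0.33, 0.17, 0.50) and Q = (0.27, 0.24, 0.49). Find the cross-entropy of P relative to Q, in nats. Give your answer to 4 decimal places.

1.0314 nats

H(P,Q) = −Σ p·ln q.
  −0.33·ln(0.27) = 0.43208
  −0.17·ln(0.24) = 0.24261
  −0.50·ln(0.49) = 0.35667
H(P,Q) = 1.0314 nats.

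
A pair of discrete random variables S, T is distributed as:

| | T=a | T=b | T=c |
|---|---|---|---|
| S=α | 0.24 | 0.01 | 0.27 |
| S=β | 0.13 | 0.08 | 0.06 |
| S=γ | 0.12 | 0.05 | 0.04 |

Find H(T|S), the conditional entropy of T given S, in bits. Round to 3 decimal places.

Chain rule: H(T|S) = H(S,T) − H(S).
Marginals: p(S) = (0.5200, 0.2700, 0.2100), p(T) = (0.4900, 0.1400, 0.3700).
H(S,T) = 2.7572 bits; H(S) = 1.4734 bits.
H(T|S) = 2.7572 − 1.4734 = 1.284 bits.

1.284 bits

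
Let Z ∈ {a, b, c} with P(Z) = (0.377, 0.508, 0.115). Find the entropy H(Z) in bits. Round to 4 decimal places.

H(Z) = −Σ p·log₂ p.
  −(0.377)·log₂(0.377) = 0.53058
  −(0.508)·log₂(0.508) = 0.49637
  −(0.115)·log₂(0.115) = 0.35883
Sum: 0.53058 + 0.49637 + 0.35883 = 1.3858 bits.

1.3858 bits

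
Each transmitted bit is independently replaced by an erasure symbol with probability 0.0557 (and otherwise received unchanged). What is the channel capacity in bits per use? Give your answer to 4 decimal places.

Binary erasure channel: capacity C = 1 − ε.
C = 1 − 0.0557 = 0.9443 bits per channel use.

0.9443 bits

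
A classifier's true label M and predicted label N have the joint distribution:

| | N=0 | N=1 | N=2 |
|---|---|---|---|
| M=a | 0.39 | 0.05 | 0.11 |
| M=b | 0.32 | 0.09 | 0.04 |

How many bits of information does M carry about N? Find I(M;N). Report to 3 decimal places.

Marginals: p(M) = (0.5500, 0.4500), p(N) = (0.7100, 0.1400, 0.1500).
I(M;N) = H(M) + H(N) − H(M,N).
H(M) = 0.9928, H(N) = 1.1585, H(M,N) = 2.1206.
I(M;N) = 0.9928 + 1.1585 − 2.1206 = 0.031 bits.

0.031 bits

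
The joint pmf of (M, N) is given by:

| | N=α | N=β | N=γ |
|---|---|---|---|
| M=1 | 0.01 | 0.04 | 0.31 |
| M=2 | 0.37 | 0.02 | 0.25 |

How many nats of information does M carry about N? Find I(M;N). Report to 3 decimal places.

Marginals: p(M) = (0.3600, 0.6400), p(N) = (0.3800, 0.0600, 0.5600).
I(M;N) = H(M) + H(N) − H(M,N).
H(M) = 0.6534, H(N) = 0.8612, H(M,N) = 1.3306.
I(M;N) = 0.6534 + 0.8612 − 1.3306 = 0.184 nats.

0.184 nats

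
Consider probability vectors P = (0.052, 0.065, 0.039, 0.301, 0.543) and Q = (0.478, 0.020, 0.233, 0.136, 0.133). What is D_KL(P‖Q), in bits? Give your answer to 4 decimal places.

D(P‖Q) = Σ p·log₂(p/q).
  0.052·log₂(0.052/0.478) = -0.16642
  0.065·log₂(0.065/0.020) = 0.11053
  0.039·log₂(0.039/0.233) = -0.10057
  0.301·log₂(0.301/0.136) = 0.34499
  0.543·log₂(0.543/0.133) = 1.10203
D(P‖Q) = 1.2906 bits.

1.2906 bits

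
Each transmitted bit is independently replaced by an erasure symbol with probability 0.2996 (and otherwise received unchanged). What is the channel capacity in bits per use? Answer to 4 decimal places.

Binary erasure channel: capacity C = 1 − ε.
C = 1 − 0.2996 = 0.7004 bits per channel use.

0.7004 bits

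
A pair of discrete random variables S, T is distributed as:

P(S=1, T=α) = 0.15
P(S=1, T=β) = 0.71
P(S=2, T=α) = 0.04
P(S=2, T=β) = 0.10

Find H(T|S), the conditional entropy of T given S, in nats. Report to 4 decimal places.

0.4818 nats

Marginals: p(S) = (0.8600, 0.1400), p(T) = (0.1900, 0.8100).
H(T|S) = Σ p(S) · H(T|S=·).
  S=1: p=0.8600, H(T|S=1) = 0.4628
  S=2: p=0.1400, H(T|S=2) = 0.5983
Weighted sum = 0.4818 nats.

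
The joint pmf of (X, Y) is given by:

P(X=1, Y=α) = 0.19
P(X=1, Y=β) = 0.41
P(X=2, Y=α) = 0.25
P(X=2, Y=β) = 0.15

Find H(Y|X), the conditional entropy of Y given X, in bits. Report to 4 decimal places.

0.9222 bits

Marginals: p(X) = (0.6000, 0.4000), p(Y) = (0.4400, 0.5600).
H(Y|X) = Σ p(X) · H(Y|X=·).
  X=1: p=0.6000, H(Y|X=1) = 0.9007
  X=2: p=0.4000, H(Y|X=2) = 0.9544
Weighted sum = 0.9222 bits.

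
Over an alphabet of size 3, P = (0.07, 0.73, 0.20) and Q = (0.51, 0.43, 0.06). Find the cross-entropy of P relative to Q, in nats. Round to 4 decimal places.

1.2259 nats

H(P,Q) = −Σ p·ln q.
  −0.07·ln(0.51) = 0.04713
  −0.73·ln(0.43) = 0.61610
  −0.20·ln(0.06) = 0.56268
H(P,Q) = 1.2259 nats.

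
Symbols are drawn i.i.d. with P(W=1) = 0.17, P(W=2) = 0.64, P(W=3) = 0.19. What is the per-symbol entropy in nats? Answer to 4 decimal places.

0.9024 nats

H(W) = −Σ p·ln p.
  −(0.17)·ln(0.17) = 0.30123
  −(0.64)·ln(0.64) = 0.28562
  −(0.19)·ln(0.19) = 0.31554
Sum: 0.30123 + 0.28562 + 0.31554 = 0.9024 nats.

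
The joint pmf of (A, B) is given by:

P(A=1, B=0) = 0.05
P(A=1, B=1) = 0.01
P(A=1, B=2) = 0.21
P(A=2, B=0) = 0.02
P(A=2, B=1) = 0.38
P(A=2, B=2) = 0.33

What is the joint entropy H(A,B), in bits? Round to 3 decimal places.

1.927 bits

H(A,B) = −Σ p(x,y)·log₂ p(x,y) over all 6 cells.
  cell (1,0): −0.05·log₂0.05 = 0.2161
  cell (1,1): −0.01·log₂0.01 = 0.0664
  cell (1,2): −0.21·log₂0.21 = 0.4728
  cell (2,0): −0.02·log₂0.02 = 0.1129
  cell (2,1): −0.38·log₂0.38 = 0.5305
  cell (2,2): −0.33·log₂0.33 = 0.5278
Sum = 1.927 bits.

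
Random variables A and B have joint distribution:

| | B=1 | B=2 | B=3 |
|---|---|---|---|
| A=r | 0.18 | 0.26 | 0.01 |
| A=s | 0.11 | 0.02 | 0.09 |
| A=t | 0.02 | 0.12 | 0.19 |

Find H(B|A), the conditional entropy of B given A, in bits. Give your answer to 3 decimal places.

1.201 bits

Chain rule: H(B|A) = H(A,B) − H(A).
Marginals: p(A) = (0.4500, 0.2200, 0.3300), p(B) = (0.3100, 0.4000, 0.2900).
H(A,B) = 2.7280 bits; H(A) = 1.5268 bits.
H(B|A) = 2.7280 − 1.5268 = 1.201 bits.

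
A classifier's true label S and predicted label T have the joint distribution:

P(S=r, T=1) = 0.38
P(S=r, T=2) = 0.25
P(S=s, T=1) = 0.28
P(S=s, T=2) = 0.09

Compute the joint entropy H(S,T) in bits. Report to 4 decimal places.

H(S,T) = −Σ p(x,y)·log₂ p(x,y) over all 4 cells.
  cell (r,1): −0.38·log₂0.38 = 0.53045
  cell (r,2): −0.25·log₂0.25 = 0.50000
  cell (s,1): −0.28·log₂0.28 = 0.51422
  cell (s,2): −0.09·log₂0.09 = 0.31265
Sum = 1.8573 bits.

1.8573 bits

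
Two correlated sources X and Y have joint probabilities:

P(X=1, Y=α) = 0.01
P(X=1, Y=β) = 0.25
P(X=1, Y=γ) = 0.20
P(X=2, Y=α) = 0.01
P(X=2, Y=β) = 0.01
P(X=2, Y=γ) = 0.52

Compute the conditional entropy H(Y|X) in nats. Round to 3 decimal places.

Chain rule: H(Y|X) = H(X,Y) − H(X).
Marginals: p(X) = (0.4600, 0.5400), p(Y) = (0.0200, 0.2600, 0.7200).
H(X,Y) = 1.1467 nats; H(X) = 0.6899 nats.
H(Y|X) = 1.1467 − 0.6899 = 0.457 nats.

0.457 nats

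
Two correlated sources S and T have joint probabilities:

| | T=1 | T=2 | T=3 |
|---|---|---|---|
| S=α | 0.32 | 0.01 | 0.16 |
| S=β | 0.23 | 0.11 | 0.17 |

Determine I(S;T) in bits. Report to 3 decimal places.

0.081 bits

Marginals: p(S) = (0.4900, 0.5100), p(T) = (0.5500, 0.1200, 0.3300).
I(S;T) = H(S) + H(T) − H(S,T).
H(S) = 0.9997, H(T) = 1.3693, H(S,T) = 2.2880.
I(S;T) = 0.9997 + 1.3693 − 2.2880 = 0.081 bits.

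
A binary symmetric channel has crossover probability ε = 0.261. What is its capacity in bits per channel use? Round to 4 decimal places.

0.1717 bits

Binary symmetric channel: C = 1 − h₂(ε) where h₂ is the binary entropy function.
h₂(0.261) = −0.261·log₂0.261 − 0.739·log₂0.739 = 0.8283.
C = 1 − 0.8283 = 0.1717 bits per channel use.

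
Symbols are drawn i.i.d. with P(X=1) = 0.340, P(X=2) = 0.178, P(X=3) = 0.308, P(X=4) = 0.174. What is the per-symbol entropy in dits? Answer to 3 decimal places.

0.582 dits

H(X) = −Σ p·log₁₀ p.
  −(0.340)·log₁₀(0.340) = 0.1593
  −(0.178)·log₁₀(0.178) = 0.1334
  −(0.308)·log₁₀(0.308) = 0.1575
  −(0.174)·log₁₀(0.174) = 0.1321
Sum: 0.1593 + 0.1334 + 0.1575 + 0.1321 = 0.582 dits.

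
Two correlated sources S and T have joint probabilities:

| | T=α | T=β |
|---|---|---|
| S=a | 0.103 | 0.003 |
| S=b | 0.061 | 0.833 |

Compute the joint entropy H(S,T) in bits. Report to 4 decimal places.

0.8286 bits

H(S,T) = −Σ p(x,y)·log₂ p(x,y) over all 4 cells.
  cell (a,α): −0.103·log₂0.103 = 0.33777
  cell (a,β): −0.003·log₂0.003 = 0.02514
  cell (b,α): −0.061·log₂0.061 = 0.24614
  cell (b,β): −0.833·log₂0.833 = 0.21959
Sum = 0.8286 bits.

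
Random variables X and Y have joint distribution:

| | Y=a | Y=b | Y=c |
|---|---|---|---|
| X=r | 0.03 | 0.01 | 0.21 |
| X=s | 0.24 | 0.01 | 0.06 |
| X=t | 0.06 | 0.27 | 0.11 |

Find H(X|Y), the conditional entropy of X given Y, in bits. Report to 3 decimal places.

1.023 bits

Chain rule: H(X|Y) = H(X,Y) − H(Y).
Marginals: p(X) = (0.2500, 0.3100, 0.4400), p(Y) = (0.3300, 0.2900, 0.3800).
H(X,Y) = 2.5990 bits; H(Y) = 1.5762 bits.
H(X|Y) = 2.5990 − 1.5762 = 1.023 bits.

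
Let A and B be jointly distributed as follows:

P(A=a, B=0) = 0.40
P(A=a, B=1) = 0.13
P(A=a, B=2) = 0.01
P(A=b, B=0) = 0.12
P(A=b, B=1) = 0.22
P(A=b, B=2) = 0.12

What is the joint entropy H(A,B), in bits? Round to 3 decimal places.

2.193 bits

H(A,B) = −Σ p(x,y)·log₂ p(x,y) over all 6 cells.
  cell (a,0): −0.40·log₂0.40 = 0.5288
  cell (a,1): −0.13·log₂0.13 = 0.3826
  cell (a,2): −0.01·log₂0.01 = 0.0664
  cell (b,0): −0.12·log₂0.12 = 0.3671
  cell (b,1): −0.22·log₂0.22 = 0.4806
  cell (b,2): −0.12·log₂0.12 = 0.3671
Sum = 2.193 bits.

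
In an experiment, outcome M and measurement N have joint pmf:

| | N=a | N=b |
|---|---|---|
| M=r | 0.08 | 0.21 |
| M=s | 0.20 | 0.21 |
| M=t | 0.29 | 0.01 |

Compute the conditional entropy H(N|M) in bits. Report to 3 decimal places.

0.720 bits

Marginals: p(M) = (0.2900, 0.4100, 0.3000), p(N) = (0.5700, 0.4300).
H(N|M) = Σ p(M) · H(N|M=·).
  M=r: p=0.2900, H(N|M=r) = 0.8498
  M=s: p=0.4100, H(N|M=s) = 0.9996
  M=t: p=0.3000, H(N|M=t) = 0.2108
Weighted sum = 0.720 bits.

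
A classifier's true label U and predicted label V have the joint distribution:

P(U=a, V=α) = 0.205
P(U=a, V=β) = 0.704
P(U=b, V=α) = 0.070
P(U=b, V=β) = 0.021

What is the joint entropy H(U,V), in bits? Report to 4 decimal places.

H(U,V) = −Σ p(x,y)·log₂ p(x,y) over all 4 cells.
  cell (a,α): −0.205·log₂0.205 = 0.46869
  cell (a,β): −0.704·log₂0.704 = 0.35647
  cell (b,α): −0.070·log₂0.070 = 0.26856
  cell (b,β): −0.021·log₂0.021 = 0.11704
Sum = 1.2108 bits.

1.2108 bits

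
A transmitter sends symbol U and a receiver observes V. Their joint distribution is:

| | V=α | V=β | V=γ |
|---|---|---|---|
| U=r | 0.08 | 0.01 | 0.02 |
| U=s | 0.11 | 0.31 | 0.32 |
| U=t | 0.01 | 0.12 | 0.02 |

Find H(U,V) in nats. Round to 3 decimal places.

1.676 nats

H(U,V) = −Σ p(x,y)·ln p(x,y) over all 9 cells.
  cell (r,α): −0.08·ln0.08 = 0.2021
  cell (r,β): −0.01·ln0.01 = 0.0461
  cell (r,γ): −0.02·ln0.02 = 0.0782
  cell (s,α): −0.11·ln0.11 = 0.2428
  cell (s,β): −0.31·ln0.31 = 0.3631
  cell (s,γ): −0.32·ln0.32 = 0.3646
  cell (t,α): −0.01·ln0.01 = 0.0461
  cell (t,β): −0.12·ln0.12 = 0.2544
  cell (t,γ): −0.02·ln0.02 = 0.0782
Sum = 1.676 nats.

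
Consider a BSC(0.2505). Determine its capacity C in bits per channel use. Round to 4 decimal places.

0.1879 bits

Binary symmetric channel: C = 1 − h₂(ε) where h₂ is the binary entropy function.
h₂(0.2505) = −0.2505·log₂0.2505 − 0.7495·log₂0.7495 = 0.8121.
C = 1 − 0.8121 = 0.1879 bits per channel use.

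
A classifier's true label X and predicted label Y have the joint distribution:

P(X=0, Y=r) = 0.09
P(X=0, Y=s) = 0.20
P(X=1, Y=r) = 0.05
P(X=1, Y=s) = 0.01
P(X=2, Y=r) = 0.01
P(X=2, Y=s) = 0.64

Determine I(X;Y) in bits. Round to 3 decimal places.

Marginals: p(X) = (0.2900, 0.0600, 0.6500), p(Y) = (0.1500, 0.8500).
I(X;Y) = H(X) + H(Y) − H(X,Y).
H(X) = 1.1654, H(Y) = 0.6098, H(X,Y) = 1.5381.
I(X;Y) = 1.1654 + 0.6098 − 1.5381 = 0.237 bits.

0.237 bits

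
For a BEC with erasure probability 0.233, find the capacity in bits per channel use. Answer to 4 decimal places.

Binary erasure channel: capacity C = 1 − ε.
C = 1 − 0.233 = 0.7670 bits per channel use.

0.7670 bits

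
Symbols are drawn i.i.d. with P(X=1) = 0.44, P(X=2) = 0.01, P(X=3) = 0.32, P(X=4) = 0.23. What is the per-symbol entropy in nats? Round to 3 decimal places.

1.110 nats

H(X) = −Σ p·ln p.
  −(0.44)·ln(0.44) = 0.3612
  −(0.01)·ln(0.01) = 0.0461
  −(0.32)·ln(0.32) = 0.3646
  −(0.23)·ln(0.23) = 0.3380
Sum: 0.3612 + 0.0461 + 0.3646 + 0.3380 = 1.110 nats.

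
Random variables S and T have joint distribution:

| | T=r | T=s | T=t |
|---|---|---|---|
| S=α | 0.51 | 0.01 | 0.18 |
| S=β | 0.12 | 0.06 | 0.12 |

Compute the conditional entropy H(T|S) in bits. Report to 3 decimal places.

Marginals: p(S) = (0.7000, 0.3000), p(T) = (0.6300, 0.0700, 0.3000).
H(T|S) = Σ p(S) · H(T|S=·).
  S=α: p=0.7000, H(T|S=α) = 0.9242
  S=β: p=0.3000, H(T|S=β) = 1.5219
Weighted sum = 1.104 bits.

1.104 bits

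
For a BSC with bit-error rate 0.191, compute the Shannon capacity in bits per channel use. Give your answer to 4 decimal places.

0.2964 bits

Binary symmetric channel: C = 1 − h₂(ε) where h₂ is the binary entropy function.
h₂(0.191) = −0.191·log₂0.191 − 0.809·log₂0.809 = 0.7036.
C = 1 − 0.7036 = 0.2964 bits per channel use.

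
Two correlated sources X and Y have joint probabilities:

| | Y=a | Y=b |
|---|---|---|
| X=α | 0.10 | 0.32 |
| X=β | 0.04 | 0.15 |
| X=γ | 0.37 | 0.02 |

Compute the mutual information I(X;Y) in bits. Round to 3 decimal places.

Marginals: p(X) = (0.4200, 0.1900, 0.3900), p(Y) = (0.5100, 0.4900).
I(X;Y) = Σ p(x,y)·log₂[p(x,y)/(p(x)p(y))].
  (α,a): 0.10·log₂(0.4669) = -0.1099
  (α,b): 0.32·log₂(1.5549) = 0.2038
  (β,a): 0.04·log₂(0.4128) = -0.0511
  (β,b): 0.15·log₂(1.6112) = 0.1032
  (γ,a): 0.37·log₂(1.8602) = 0.3313
  (γ,b): 0.02·log₂(0.1047) = -0.0651
Sum = 0.412 bits.

0.412 bits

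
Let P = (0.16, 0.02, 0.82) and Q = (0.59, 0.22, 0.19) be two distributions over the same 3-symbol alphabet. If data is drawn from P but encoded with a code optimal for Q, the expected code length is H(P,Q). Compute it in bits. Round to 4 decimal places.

2.1301 bits

H(P,Q) = −Σ p·log₂ q.
  −0.16·log₂(0.59) = 0.12179
  −0.02·log₂(0.22) = 0.04369
  −0.82·log₂(0.19) = 1.96466
H(P,Q) = 2.1301 bits.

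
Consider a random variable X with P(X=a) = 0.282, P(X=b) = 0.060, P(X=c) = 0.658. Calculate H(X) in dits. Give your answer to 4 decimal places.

H(X) = −Σ p·log₁₀ p.
  −(0.282)·log₁₀(0.282) = 0.15503
  −(0.060)·log₁₀(0.060) = 0.07331
  −(0.658)·log₁₀(0.658) = 0.11961
Sum: 0.15503 + 0.07331 + 0.11961 = 0.3479 dits.

0.3479 dits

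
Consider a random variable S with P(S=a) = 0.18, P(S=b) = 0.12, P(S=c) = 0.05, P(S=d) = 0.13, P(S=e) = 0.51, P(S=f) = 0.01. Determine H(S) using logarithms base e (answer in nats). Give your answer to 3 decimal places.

1.368 nats

H(S) = −Σ p·ln p.
  −(0.18)·ln(0.18) = 0.3087
  −(0.12)·ln(0.12) = 0.2544
  −(0.05)·ln(0.05) = 0.1498
  −(0.13)·ln(0.13) = 0.2652
  −(0.51)·ln(0.51) = 0.3434
  −(0.01)·ln(0.01) = 0.0461
Sum: 0.3087 + 0.2544 + 0.1498 + 0.2652 + 0.3434 + 0.0461 = 1.368 nats.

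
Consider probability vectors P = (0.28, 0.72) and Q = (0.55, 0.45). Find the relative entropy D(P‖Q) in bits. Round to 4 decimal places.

0.2155 bits

D(P‖Q) = Σ p·log₂(p/q).
  0.28·log₂(0.28/0.55) = -0.27272
  0.72·log₂(0.72/0.45) = 0.48821
D(P‖Q) = 0.2155 bits.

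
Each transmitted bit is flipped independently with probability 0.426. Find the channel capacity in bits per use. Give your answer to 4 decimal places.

Binary symmetric channel: C = 1 − h₂(ε) where h₂ is the binary entropy function.
h₂(0.426) = −0.426·log₂0.426 − 0.574·log₂0.574 = 0.9841.
C = 1 − 0.9841 = 0.0159 bits per channel use.

0.0159 bits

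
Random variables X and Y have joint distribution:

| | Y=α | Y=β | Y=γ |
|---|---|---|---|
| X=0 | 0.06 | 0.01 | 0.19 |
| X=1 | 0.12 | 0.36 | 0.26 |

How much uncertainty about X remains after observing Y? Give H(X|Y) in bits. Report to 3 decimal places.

0.674 bits

Chain rule: H(X|Y) = H(X,Y) − H(Y).
Marginals: p(X) = (0.2600, 0.7400), p(Y) = (0.1800, 0.3700, 0.4500).
H(X,Y) = 2.1682 bits; H(Y) = 1.4944 bits.
H(X|Y) = 2.1682 − 1.4944 = 0.674 bits.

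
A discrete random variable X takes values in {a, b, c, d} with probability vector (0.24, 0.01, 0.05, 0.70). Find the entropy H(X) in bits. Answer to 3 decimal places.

H(X) = −Σ p·log₂ p.
  −(0.24)·log₂(0.24) = 0.4941
  −(0.01)·log₂(0.01) = 0.0664
  −(0.05)·log₂(0.05) = 0.2161
  −(0.70)·log₂(0.70) = 0.3602
Sum: 0.4941 + 0.0664 + 0.2161 + 0.3602 = 1.137 bits.

1.137 bits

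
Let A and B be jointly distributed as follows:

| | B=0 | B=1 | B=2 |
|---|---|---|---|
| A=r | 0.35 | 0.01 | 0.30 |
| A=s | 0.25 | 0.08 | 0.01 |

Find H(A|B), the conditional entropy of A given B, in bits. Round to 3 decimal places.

0.697 bits

Marginals: p(A) = (0.6600, 0.3400), p(B) = (0.6000, 0.0900, 0.3100).
H(A|B) = Σ p(B) · H(A|B=·).
  B=0: p=0.6000, H(A|B=0) = 0.9799
  B=1: p=0.0900, H(A|B=1) = 0.5033
  B=2: p=0.3100, H(A|B=2) = 0.2056
Weighted sum = 0.697 bits.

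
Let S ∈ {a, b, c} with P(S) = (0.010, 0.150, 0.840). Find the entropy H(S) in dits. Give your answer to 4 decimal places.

0.2072 dits

H(S) = −Σ p·log₁₀ p.
  −(0.010)·log₁₀(0.010) = 0.02000
  −(0.150)·log₁₀(0.150) = 0.12359
  −(0.840)·log₁₀(0.840) = 0.06361
Sum: 0.02000 + 0.12359 + 0.06361 = 0.2072 dits.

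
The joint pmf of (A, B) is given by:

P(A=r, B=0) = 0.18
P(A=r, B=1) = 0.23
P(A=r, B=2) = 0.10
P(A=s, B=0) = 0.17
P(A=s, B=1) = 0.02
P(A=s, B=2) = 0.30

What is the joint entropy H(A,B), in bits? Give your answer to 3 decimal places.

H(A,B) = −Σ p(x,y)·log₂ p(x,y) over all 6 cells.
  cell (r,0): −0.18·log₂0.18 = 0.4453
  cell (r,1): −0.23·log₂0.23 = 0.4877
  cell (r,2): −0.10·log₂0.10 = 0.3322
  cell (s,0): −0.17·log₂0.17 = 0.4346
  cell (s,1): −0.02·log₂0.02 = 0.1129
  cell (s,2): −0.30·log₂0.30 = 0.5211
Sum = 2.334 bits.

2.334 bits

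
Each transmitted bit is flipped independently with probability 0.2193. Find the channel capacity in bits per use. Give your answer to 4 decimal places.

Binary symmetric channel: C = 1 − h₂(ε) where h₂ is the binary entropy function.
h₂(0.2193) = −0.2193·log₂0.2193 − 0.7807·log₂0.7807 = 0.7589.
C = 1 − 0.7589 = 0.2411 bits per channel use.

0.2411 bits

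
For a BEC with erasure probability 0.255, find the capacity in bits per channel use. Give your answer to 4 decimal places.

0.7450 bits

Binary erasure channel: capacity C = 1 − ε.
C = 1 − 0.255 = 0.7450 bits per channel use.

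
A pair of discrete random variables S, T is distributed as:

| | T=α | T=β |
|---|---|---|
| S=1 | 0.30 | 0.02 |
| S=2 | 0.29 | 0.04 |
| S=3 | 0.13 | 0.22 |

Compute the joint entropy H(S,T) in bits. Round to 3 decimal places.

2.201 bits

H(S,T) = −Σ p(x,y)·log₂ p(x,y) over all 6 cells.
  cell (1,α): −0.30·log₂0.30 = 0.5211
  cell (1,β): −0.02·log₂0.02 = 0.1129
  cell (2,α): −0.29·log₂0.29 = 0.5179
  cell (2,β): −0.04·log₂0.04 = 0.1858
  cell (3,α): −0.13·log₂0.13 = 0.3826
  cell (3,β): −0.22·log₂0.22 = 0.4806
Sum = 2.201 bits.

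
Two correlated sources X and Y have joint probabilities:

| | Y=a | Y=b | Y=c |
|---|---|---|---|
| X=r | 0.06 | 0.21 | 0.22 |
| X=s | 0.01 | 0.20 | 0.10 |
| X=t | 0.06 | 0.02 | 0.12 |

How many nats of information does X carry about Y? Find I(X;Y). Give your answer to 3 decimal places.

0.095 nats

Marginals: p(X) = (0.4900, 0.3100, 0.2000), p(Y) = (0.1300, 0.4300, 0.4400).
I(X;Y) = H(X) + H(Y) − H(X,Y).
H(X) = 1.0345, H(Y) = 0.9894, H(X,Y) = 1.9293.
I(X;Y) = 1.0345 + 0.9894 − 1.9293 = 0.095 nats.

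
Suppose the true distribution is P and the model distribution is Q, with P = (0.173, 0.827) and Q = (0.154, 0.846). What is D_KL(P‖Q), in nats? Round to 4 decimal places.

D(P‖Q) = Σ p·ln(p/q).
  0.173·ln(0.173/0.154) = 0.02013
  0.827·ln(0.827/0.846) = -0.01879
D(P‖Q) = 0.0013 nats.

0.0013 nats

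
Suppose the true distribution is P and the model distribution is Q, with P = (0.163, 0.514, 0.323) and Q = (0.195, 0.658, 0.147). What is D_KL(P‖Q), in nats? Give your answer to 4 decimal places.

D(P‖Q) = Σ p·ln(p/q).
  0.163·ln(0.163/0.195) = -0.02922
  0.514·ln(0.514/0.658) = -0.12695
  0.323·ln(0.323/0.147) = 0.25427
D(P‖Q) = 0.0981 nats.

0.0981 nats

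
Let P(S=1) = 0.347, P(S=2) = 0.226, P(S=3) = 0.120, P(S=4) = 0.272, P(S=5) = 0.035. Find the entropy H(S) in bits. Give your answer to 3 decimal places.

H(S) = −Σ p·log₂ p.
  −(0.347)·log₂(0.347) = 0.5299
  −(0.226)·log₂(0.226) = 0.4849
  −(0.120)·log₂(0.120) = 0.3671
  −(0.272)·log₂(0.272) = 0.5109
  −(0.035)·log₂(0.035) = 0.1693
Sum: 0.5299 + 0.4849 + 0.3671 + 0.5109 + 0.1693 = 2.062 bits.

2.062 bits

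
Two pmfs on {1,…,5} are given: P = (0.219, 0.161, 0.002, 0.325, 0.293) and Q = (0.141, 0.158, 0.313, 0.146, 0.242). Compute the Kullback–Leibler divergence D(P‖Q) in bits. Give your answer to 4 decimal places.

0.5849 bits

D(P‖Q) = Σ p·log₂(p/q).
  0.219·log₂(0.219/0.141) = 0.13912
  0.161·log₂(0.161/0.158) = 0.00437
  0.002·log₂(0.002/0.313) = -0.01458
  0.325·log₂(0.325/0.146) = 0.37520
  0.293·log₂(0.293/0.242) = 0.08084
D(P‖Q) = 0.5849 bits.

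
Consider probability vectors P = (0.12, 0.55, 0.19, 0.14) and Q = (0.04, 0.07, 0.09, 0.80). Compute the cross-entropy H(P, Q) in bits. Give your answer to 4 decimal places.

H(P,Q) = −Σ p·log₂ q.
  −0.12·log₂(0.04) = 0.55726
  −0.55·log₂(0.07) = 2.11008
  −0.19·log₂(0.09) = 0.66005
  −0.14·log₂(0.80) = 0.04507
H(P,Q) = 3.3725 bits.

3.3725 bits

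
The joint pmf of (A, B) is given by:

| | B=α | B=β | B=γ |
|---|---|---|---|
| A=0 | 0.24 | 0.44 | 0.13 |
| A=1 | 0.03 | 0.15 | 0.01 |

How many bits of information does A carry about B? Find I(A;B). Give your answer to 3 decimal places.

Marginals: p(A) = (0.8100, 0.1900), p(B) = (0.2700, 0.5900, 0.1400).
I(A;B) = Σ p(x,y)·log₂[p(x,y)/(p(x)p(y))].
  (0,α): 0.24·log₂(1.0974) = 0.0322
  (0,β): 0.44·log₂(0.9207) = -0.0525
  (0,γ): 0.13·log₂(1.1464) = 0.0256
  (1,α): 0.03·log₂(0.5848) = -0.0232
  (1,β): 0.15·log₂(1.3381) = 0.0630
  (1,γ): 0.01·log₂(0.3759) = -0.0141
Sum = 0.031 bits.

0.031 bits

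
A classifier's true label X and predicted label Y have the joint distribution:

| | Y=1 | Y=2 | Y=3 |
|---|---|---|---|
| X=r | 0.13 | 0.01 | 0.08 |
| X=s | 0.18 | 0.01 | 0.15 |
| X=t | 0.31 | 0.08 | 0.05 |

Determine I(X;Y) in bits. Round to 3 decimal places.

0.111 bits

Marginals: p(X) = (0.2200, 0.3400, 0.4400), p(Y) = (0.6200, 0.1000, 0.2800).
I(X;Y) = H(X) + H(Y) − H(X,Y).
H(X) = 1.5309, H(Y) = 1.2740, H(X,Y) = 2.6943.
I(X;Y) = 1.5309 + 1.2740 − 2.6943 = 0.111 bits.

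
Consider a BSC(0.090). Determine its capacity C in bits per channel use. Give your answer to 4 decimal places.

0.5635 bits

Binary symmetric channel: C = 1 − h₂(ε) where h₂ is the binary entropy function.
h₂(0.090) = −0.090·log₂0.090 − 0.910·log₂0.910 = 0.4365.
C = 1 − 0.4365 = 0.5635 bits per channel use.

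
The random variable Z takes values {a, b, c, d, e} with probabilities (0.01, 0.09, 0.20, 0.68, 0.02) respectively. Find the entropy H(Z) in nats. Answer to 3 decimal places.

0.925 nats

H(Z) = −Σ p·ln p.
  −(0.01)·ln(0.01) = 0.0461
  −(0.09)·ln(0.09) = 0.2167
  −(0.20)·ln(0.20) = 0.3219
  −(0.68)·ln(0.68) = 0.2623
  −(0.02)·ln(0.02) = 0.0782
Sum: 0.0461 + 0.2167 + 0.3219 + 0.2623 + 0.0782 = 0.925 nats.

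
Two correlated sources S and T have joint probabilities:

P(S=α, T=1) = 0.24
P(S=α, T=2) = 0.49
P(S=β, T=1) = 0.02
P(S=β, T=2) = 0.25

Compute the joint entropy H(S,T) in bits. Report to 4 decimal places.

1.6113 bits

H(S,T) = −Σ p(x,y)·log₂ p(x,y) over all 4 cells.
  cell (α,1): −0.24·log₂0.24 = 0.49413
  cell (α,2): −0.49·log₂0.49 = 0.50428
  cell (β,1): −0.02·log₂0.02 = 0.11288
  cell (β,2): −0.25·log₂0.25 = 0.50000
Sum = 1.6113 bits.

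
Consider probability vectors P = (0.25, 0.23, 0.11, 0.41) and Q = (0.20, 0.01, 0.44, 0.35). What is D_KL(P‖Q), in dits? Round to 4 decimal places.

0.2994 dits

D(P‖Q) = Σ p·log₁₀(p/q).
  0.25·log₁₀(0.25/0.20) = 0.02423
  0.23·log₁₀(0.23/0.01) = 0.31320
  0.11·log₁₀(0.11/0.44) = -0.06623
  0.41·log₁₀(0.41/0.35) = 0.02817
D(P‖Q) = 0.2994 dits.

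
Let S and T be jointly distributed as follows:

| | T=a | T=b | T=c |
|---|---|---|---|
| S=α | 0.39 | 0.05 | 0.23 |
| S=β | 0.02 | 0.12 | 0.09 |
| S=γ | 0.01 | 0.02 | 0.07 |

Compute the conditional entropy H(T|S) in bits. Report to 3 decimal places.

1.267 bits

Marginals: p(S) = (0.6700, 0.2300, 0.1000), p(T) = (0.4200, 0.1900, 0.3900).
H(T|S) = Σ p(S) · H(T|S=·).
  S=α: p=0.6700, H(T|S=α) = 1.2634
  S=β: p=0.2300, H(T|S=β) = 1.3258
  S=γ: p=0.1000, H(T|S=γ) = 1.1568
Weighted sum = 1.267 bits.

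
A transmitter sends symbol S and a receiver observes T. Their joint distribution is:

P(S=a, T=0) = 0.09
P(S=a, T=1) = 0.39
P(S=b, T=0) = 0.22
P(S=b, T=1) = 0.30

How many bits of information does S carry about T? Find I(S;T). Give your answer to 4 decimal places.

0.0479 bits

Marginals: p(S) = (0.4800, 0.5200), p(T) = (0.3100, 0.6900).
I(S;T) = H(S) + H(T) − H(S,T).
H(S) = 0.9988, H(T) = 0.8932, H(S,T) = 1.8441.
I(S;T) = 0.9988 + 0.8932 − 1.8441 = 0.0479 bits.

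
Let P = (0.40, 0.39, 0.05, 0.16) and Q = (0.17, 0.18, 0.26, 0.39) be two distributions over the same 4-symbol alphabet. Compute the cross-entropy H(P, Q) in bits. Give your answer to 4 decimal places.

2.3019 bits

H(P,Q) = −Σ p·log₂ q.
  −0.40·log₂(0.17) = 1.02256
  −0.39·log₂(0.18) = 0.96483
  −0.05·log₂(0.26) = 0.09717
  −0.16·log₂(0.39) = 0.21735
H(P,Q) = 2.3019 bits.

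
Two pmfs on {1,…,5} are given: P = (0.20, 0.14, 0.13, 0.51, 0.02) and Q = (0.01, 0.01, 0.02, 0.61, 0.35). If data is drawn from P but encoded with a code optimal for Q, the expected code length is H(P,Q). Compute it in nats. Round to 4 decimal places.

2.3474 nats

H(P,Q) = −Σ p·ln q.
  −0.20·ln(0.01) = 0.92103
  −0.14·ln(0.01) = 0.64472
  −0.13·ln(0.02) = 0.50856
  −0.51·ln(0.61) = 0.25209
  −0.02·ln(0.35) = 0.02100
H(P,Q) = 2.3474 nats.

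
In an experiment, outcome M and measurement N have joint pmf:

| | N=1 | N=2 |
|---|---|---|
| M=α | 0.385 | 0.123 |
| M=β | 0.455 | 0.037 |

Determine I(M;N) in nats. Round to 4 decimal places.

Marginals: p(M) = (0.5080, 0.4920), p(N) = (0.8400, 0.1600).
I(M;N) = Σ p(x,y)·ln[p(x,y)/(p(x)p(y))].
  (α,1): 0.385·ln(0.9022) = -0.03961
  (α,2): 0.123·ln(1.5133) = 0.05096
  (β,1): 0.455·ln(1.1009) = 0.04376
  (β,2): 0.037·ln(0.4700) = -0.02793
Sum = 0.0272 nats.

0.0272 nats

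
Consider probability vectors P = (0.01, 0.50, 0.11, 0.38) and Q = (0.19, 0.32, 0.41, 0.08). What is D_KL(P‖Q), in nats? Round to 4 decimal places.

0.6411 nats

D(P‖Q) = Σ p·ln(p/q).
  0.01·ln(0.01/0.19) = -0.02944
  0.50·ln(0.50/0.32) = 0.22314
  0.11·ln(0.11/0.41) = -0.14472
  0.38·ln(0.38/0.08) = 0.59209
D(P‖Q) = 0.6411 nats.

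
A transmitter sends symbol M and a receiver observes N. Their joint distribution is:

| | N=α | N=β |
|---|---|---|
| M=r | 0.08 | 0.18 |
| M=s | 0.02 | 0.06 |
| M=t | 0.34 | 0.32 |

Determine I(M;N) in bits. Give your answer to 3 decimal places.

0.034 bits

Marginals: p(M) = (0.2600, 0.0800, 0.6600), p(N) = (0.4400, 0.5600).
I(M;N) = H(M) + H(N) − H(M,N).
H(M) = 1.1924, H(N) = 0.9896, H(M,N) = 2.1484.
I(M;N) = 1.1924 + 0.9896 − 2.1484 = 0.034 bits.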